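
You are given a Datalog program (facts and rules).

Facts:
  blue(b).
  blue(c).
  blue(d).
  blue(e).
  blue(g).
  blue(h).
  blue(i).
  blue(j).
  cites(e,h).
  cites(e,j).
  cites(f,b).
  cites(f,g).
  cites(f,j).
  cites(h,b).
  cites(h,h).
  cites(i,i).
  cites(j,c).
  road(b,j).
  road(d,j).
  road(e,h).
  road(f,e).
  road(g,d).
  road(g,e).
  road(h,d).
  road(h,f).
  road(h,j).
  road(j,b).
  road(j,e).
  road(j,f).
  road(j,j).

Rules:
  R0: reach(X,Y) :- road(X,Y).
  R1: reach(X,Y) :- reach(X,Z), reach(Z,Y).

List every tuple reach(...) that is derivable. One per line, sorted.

reach(b,b)
reach(b,d)
reach(b,e)
reach(b,f)
reach(b,h)
reach(b,j)
reach(d,b)
reach(d,d)
reach(d,e)
reach(d,f)
reach(d,h)
reach(d,j)
reach(e,b)
reach(e,d)
reach(e,e)
reach(e,f)
reach(e,h)
reach(e,j)
reach(f,b)
reach(f,d)
reach(f,e)
reach(f,f)
reach(f,h)
reach(f,j)
reach(g,b)
reach(g,d)
reach(g,e)
reach(g,f)
reach(g,h)
reach(g,j)
reach(h,b)
reach(h,d)
reach(h,e)
reach(h,f)
reach(h,h)
reach(h,j)
reach(j,b)
reach(j,d)
reach(j,e)
reach(j,f)
reach(j,h)
reach(j,j)

round 1: derive reach(b,j) via R0 from road(b,j)
round 1: derive reach(d,j) via R0 from road(d,j)
round 1: derive reach(e,h) via R0 from road(e,h)
round 1: derive reach(f,e) via R0 from road(f,e)
round 1: derive reach(g,d) via R0 from road(g,d)
round 1: derive reach(g,e) via R0 from road(g,e)
round 1: derive reach(h,d) via R0 from road(h,d)
round 1: derive reach(h,f) via R0 from road(h,f)
round 1: derive reach(h,j) via R0 from road(h,j)
round 1: derive reach(j,b) via R0 from road(j,b)
round 1: derive reach(j,e) via R0 from road(j,e)
round 1: derive reach(j,f) via R0 from road(j,f)
round 1: derive reach(j,j) via R0 from road(j,j)
round 2: derive reach(b,b) via R1 from reach(b,j), reach(j,b)
round 2: derive reach(b,e) via R1 from reach(b,j), reach(j,e)
round 2: derive reach(b,f) via R1 from reach(b,j), reach(j,f)
round 2: derive reach(d,b) via R1 from reach(d,j), reach(j,b)
round 2: derive reach(d,e) via R1 from reach(d,j), reach(j,e)
round 2: derive reach(d,f) via R1 from reach(d,j), reach(j,f)
round 2: derive reach(e,d) via R1 from reach(e,h), reach(h,d)
round 2: derive reach(e,f) via R1 from reach(e,h), reach(h,f)
round 2: derive reach(e,j) via R1 from reach(e,h), reach(h,j)
round 2: derive reach(f,h) via R1 from reach(f,e), reach(e,h)
round 2: derive reach(g,h) via R1 from reach(g,e), reach(e,h)
round 2: derive reach(g,j) via R1 from reach(g,d), reach(d,j)
round 2: derive reach(h,b) via R1 from reach(h,j), reach(j,b)
round 2: derive reach(h,e) via R1 from reach(h,f), reach(f,e)
round 2: derive reach(j,h) via R1 from reach(j,e), reach(e,h)
round 3: derive reach(b,d) via R1 from reach(b,e), reach(e,d)
round 3: derive reach(b,h) via R1 from reach(b,e), reach(e,h)
round 3: derive reach(d,d) via R1 from reach(d,e), reach(e,d)
round 3: derive reach(d,h) via R1 from reach(d,e), reach(e,h)
round 3: derive reach(e,b) via R1 from reach(e,d), reach(d,b)
round 3: derive reach(e,e) via R1 from reach(e,d), reach(d,e)
round 3: derive reach(f,b) via R1 from reach(f,h), reach(h,b)
round 3: derive reach(f,d) via R1 from reach(f,e), reach(e,d)
round 3: derive reach(f,f) via R1 from reach(f,e), reach(e,f)
round 3: derive reach(f,j) via R1 from reach(f,e), reach(e,j)
round 3: derive reach(g,b) via R1 from reach(g,d), reach(d,b)
round 3: derive reach(g,f) via R1 from reach(g,d), reach(d,f)
round 3: derive reach(h,h) via R1 from reach(h,e), reach(e,h)
round 3: derive reach(j,d) via R1 from reach(j,e), reach(e,d)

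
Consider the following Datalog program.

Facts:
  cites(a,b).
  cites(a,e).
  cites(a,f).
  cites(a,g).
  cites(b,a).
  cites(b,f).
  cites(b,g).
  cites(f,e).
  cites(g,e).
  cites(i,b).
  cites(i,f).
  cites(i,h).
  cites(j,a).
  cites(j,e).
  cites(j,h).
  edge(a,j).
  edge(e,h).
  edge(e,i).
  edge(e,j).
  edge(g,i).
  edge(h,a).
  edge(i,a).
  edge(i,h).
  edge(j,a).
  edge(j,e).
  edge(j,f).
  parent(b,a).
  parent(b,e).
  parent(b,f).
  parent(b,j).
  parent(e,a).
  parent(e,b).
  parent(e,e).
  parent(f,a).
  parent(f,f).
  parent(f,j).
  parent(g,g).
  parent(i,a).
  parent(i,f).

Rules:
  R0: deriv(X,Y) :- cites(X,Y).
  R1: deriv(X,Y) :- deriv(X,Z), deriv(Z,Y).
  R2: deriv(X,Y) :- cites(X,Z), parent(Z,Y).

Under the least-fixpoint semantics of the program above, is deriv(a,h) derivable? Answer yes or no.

round 1: derive deriv(a,b) via R0 from cites(a,b)
round 1: derive deriv(a,e) via R0 from cites(a,e)
round 1: derive deriv(a,f) via R0 from cites(a,f)
round 1: derive deriv(a,g) via R0 from cites(a,g)
round 1: derive deriv(b,a) via R0 from cites(b,a)
round 1: derive deriv(b,f) via R0 from cites(b,f)
round 1: derive deriv(b,g) via R0 from cites(b,g)
round 1: derive deriv(f,e) via R0 from cites(f,e)
round 1: derive deriv(g,e) via R0 from cites(g,e)
round 1: derive deriv(i,b) via R0 from cites(i,b)
round 1: derive deriv(i,f) via R0 from cites(i,f)
round 1: derive deriv(i,h) via R0 from cites(i,h)
round 1: derive deriv(j,a) via R0 from cites(j,a)
round 1: derive deriv(j,e) via R0 from cites(j,e)
round 1: derive deriv(j,h) via R0 from cites(j,h)
round 1: derive deriv(a,a) via R2 from cites(a,b), parent(b,a)
round 1: derive deriv(a,j) via R2 from cites(a,b), parent(b,j)
round 1: derive deriv(b,j) via R2 from cites(b,f), parent(f,j)
round 1: derive deriv(f,a) via R2 from cites(f,e), parent(e,a)
round 1: derive deriv(f,b) via R2 from cites(f,e), parent(e,b)
round 1: derive deriv(g,a) via R2 from cites(g,e), parent(e,a)
round 1: derive deriv(g,b) via R2 from cites(g,e), parent(e,b)
round 1: derive deriv(i,a) via R2 from cites(i,b), parent(b,a)
round 1: derive deriv(i,e) via R2 from cites(i,b), parent(b,e)
round 1: derive deriv(i,j) via R2 from cites(i,b), parent(b,j)
round 1: derive deriv(j,b) via R2 from cites(j,e), parent(e,b)
round 2: derive deriv(a,h) via R1 from deriv(a,j), deriv(j,h)
round 2: derive deriv(b,b) via R1 from deriv(b,a), deriv(a,b)
round 2: derive deriv(b,e) via R1 from deriv(b,a), deriv(a,e)
round 2: derive deriv(b,h) via R1 from deriv(b,j), deriv(j,h)
round 2: derive deriv(f,f) via R1 from deriv(f,a), deriv(a,f)
round 2: derive deriv(f,g) via R1 from deriv(f,a), deriv(a,g)
round 2: derive deriv(f,j) via R1 from deriv(f,a), deriv(a,j)
round 2: derive deriv(g,f) via R1 from deriv(g,a), deriv(a,f)
round 2: derive deriv(g,g) via R1 from deriv(g,a), deriv(a,g)
round 2: derive deriv(g,j) via R1 from deriv(g,a), deriv(a,j)
round 2: derive deriv(i,g) via R1 from deriv(i,a), deriv(a,g)
round 2: derive deriv(j,f) via R1 from deriv(j,a), deriv(a,f)
round 2: derive deriv(j,g) via R1 from deriv(j,a), deriv(a,g)
round 2: derive deriv(j,j) via R1 from deriv(j,a), deriv(a,j)
round 3: derive deriv(f,h) via R1 from deriv(f,a), deriv(a,h)
round 3: derive deriv(g,h) via R1 from deriv(g,a), deriv(a,h)

yes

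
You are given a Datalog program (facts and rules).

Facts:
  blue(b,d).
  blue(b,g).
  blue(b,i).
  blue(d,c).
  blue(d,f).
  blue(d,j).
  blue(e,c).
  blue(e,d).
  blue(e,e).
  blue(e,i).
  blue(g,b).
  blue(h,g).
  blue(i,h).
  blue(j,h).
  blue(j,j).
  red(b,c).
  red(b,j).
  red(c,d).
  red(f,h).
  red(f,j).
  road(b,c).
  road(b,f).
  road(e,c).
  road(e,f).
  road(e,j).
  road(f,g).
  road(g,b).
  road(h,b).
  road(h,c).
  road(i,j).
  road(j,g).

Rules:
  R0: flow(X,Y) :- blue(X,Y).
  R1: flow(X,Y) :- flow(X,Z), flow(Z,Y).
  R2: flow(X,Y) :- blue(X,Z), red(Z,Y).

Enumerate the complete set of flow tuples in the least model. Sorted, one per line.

flow(b,b)
flow(b,c)
flow(b,d)
flow(b,f)
flow(b,g)
flow(b,h)
flow(b,i)
flow(b,j)
flow(d,b)
flow(d,c)
flow(d,d)
flow(d,f)
flow(d,g)
flow(d,h)
flow(d,i)
flow(d,j)
flow(e,b)
flow(e,c)
flow(e,d)
flow(e,e)
flow(e,f)
flow(e,g)
flow(e,h)
flow(e,i)
flow(e,j)
flow(g,b)
flow(g,c)
flow(g,d)
flow(g,f)
flow(g,g)
flow(g,h)
flow(g,i)
flow(g,j)
flow(h,b)
flow(h,c)
flow(h,d)
flow(h,f)
flow(h,g)
flow(h,h)
flow(h,i)
flow(h,j)
flow(i,b)
flow(i,c)
flow(i,d)
flow(i,f)
flow(i,g)
flow(i,h)
flow(i,i)
flow(i,j)
flow(j,b)
flow(j,c)
flow(j,d)
flow(j,f)
flow(j,g)
flow(j,h)
flow(j,i)
flow(j,j)

round 1: derive flow(b,d) via R0 from blue(b,d)
round 1: derive flow(b,g) via R0 from blue(b,g)
round 1: derive flow(b,i) via R0 from blue(b,i)
round 1: derive flow(d,c) via R0 from blue(d,c)
round 1: derive flow(d,f) via R0 from blue(d,f)
round 1: derive flow(d,j) via R0 from blue(d,j)
round 1: derive flow(e,c) via R0 from blue(e,c)
round 1: derive flow(e,d) via R0 from blue(e,d)
round 1: derive flow(e,e) via R0 from blue(e,e)
round 1: derive flow(e,i) via R0 from blue(e,i)
round 1: derive flow(g,b) via R0 from blue(g,b)
round 1: derive flow(h,g) via R0 from blue(h,g)
round 1: derive flow(i,h) via R0 from blue(i,h)
round 1: derive flow(j,h) via R0 from blue(j,h)
round 1: derive flow(j,j) via R0 from blue(j,j)
round 1: derive flow(d,d) via R2 from blue(d,c), red(c,d)
round 1: derive flow(d,h) via R2 from blue(d,f), red(f,h)
round 1: derive flow(g,c) via R2 from blue(g,b), red(b,c)
round 1: derive flow(g,j) via R2 from blue(g,b), red(b,j)
round 2: derive flow(b,b) via R1 from flow(b,g), flow(g,b)
round 2: derive flow(b,c) via R1 from flow(b,d), flow(d,c)
round 2: derive flow(b,f) via R1 from flow(b,d), flow(d,f)
round 2: derive flow(b,h) via R1 from flow(b,d), flow(d,h)
round 2: derive flow(b,j) via R1 from flow(b,d), flow(d,j)
round 2: derive flow(d,g) via R1 from flow(d,h), flow(h,g)
round 2: derive flow(e,f) via R1 from flow(e,d), flow(d,f)
round 2: derive flow(e,h) via R1 from flow(e,d), flow(d,h)
round 2: derive flow(e,j) via R1 from flow(e,d), flow(d,j)
round 2: derive flow(g,d) via R1 from flow(g,b), flow(b,d)
round 2: derive flow(g,g) via R1 from flow(g,b), flow(b,g)
round 2: derive flow(g,h) via R1 from flow(g,j), flow(j,h)
round 2: derive flow(g,i) via R1 from flow(g,b), flow(b,i)
round 2: derive flow(h,b) via R1 from flow(h,g), flow(g,b)
round 2: derive flow(h,c) via R1 from flow(h,g), flow(g,c)
round 2: derive flow(h,j) via R1 from flow(h,g), flow(g,j)
round 2: derive flow(i,g) via R1 from flow(i,h), flow(h,g)
round 2: derive flow(j,g) via R1 from flow(j,h), flow(h,g)
round 3: derive flow(d,b) via R1 from flow(d,g), flow(g,b)
round 3: derive flow(d,i) via R1 from flow(d,g), flow(g,i)
round 3: derive flow(e,b) via R1 from flow(e,h), flow(h,b)
round 3: derive flow(e,g) via R1 from flow(e,d), flow(d,g)
round 3: derive flow(g,f) via R1 from flow(g,b), flow(b,f)
round 3: derive flow(h,d) via R1 from flow(h,b), flow(b,d)
round 3: derive flow(h,f) via R1 from flow(h,b), flow(b,f)
round 3: derive flow(h,h) via R1 from flow(h,b), flow(b,h)
round 3: derive flow(h,i) via R1 from flow(h,b), flow(b,i)
round 3: derive flow(i,b) via R1 from flow(i,g), flow(g,b)
round 3: derive flow(i,c) via R1 from flow(i,g), flow(g,c)
round 3: derive flow(i,d) via R1 from flow(i,g), flow(g,d)
round 3: derive flow(i,i) via R1 from flow(i,g), flow(g,i)
round 3: derive flow(i,j) via R1 from flow(i,g), flow(g,j)
round 3: derive flow(j,b) via R1 from flow(j,g), flow(g,b)
round 3: derive flow(j,c) via R1 from flow(j,g), flow(g,c)
round 3: derive flow(j,d) via R1 from flow(j,g), flow(g,d)
round 3: derive flow(j,i) via R1 from flow(j,g), flow(g,i)
round 4: derive flow(i,f) via R1 from flow(i,b), flow(b,f)
round 4: derive flow(j,f) via R1 from flow(j,b), flow(b,f)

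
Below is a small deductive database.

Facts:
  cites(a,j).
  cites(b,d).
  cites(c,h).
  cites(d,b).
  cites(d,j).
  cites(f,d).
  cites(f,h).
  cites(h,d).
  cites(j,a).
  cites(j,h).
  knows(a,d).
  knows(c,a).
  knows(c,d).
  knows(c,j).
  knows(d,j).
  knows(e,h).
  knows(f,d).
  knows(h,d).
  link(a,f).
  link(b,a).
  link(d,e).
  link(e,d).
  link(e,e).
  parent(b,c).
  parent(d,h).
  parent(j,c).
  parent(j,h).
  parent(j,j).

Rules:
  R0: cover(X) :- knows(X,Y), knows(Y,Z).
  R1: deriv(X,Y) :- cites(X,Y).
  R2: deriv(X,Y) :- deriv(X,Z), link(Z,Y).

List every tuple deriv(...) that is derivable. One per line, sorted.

round 1: derive deriv(a,j) via R1 from cites(a,j)
round 1: derive deriv(b,d) via R1 from cites(b,d)
round 1: derive deriv(c,h) via R1 from cites(c,h)
round 1: derive deriv(d,b) via R1 from cites(d,b)
round 1: derive deriv(d,j) via R1 from cites(d,j)
round 1: derive deriv(f,d) via R1 from cites(f,d)
round 1: derive deriv(f,h) via R1 from cites(f,h)
round 1: derive deriv(h,d) via R1 from cites(h,d)
round 1: derive deriv(j,a) via R1 from cites(j,a)
round 1: derive deriv(j,h) via R1 from cites(j,h)
round 2: derive deriv(b,e) via R2 from deriv(b,d), link(d,e)
round 2: derive deriv(d,a) via R2 from deriv(d,b), link(b,a)
round 2: derive deriv(f,e) via R2 from deriv(f,d), link(d,e)
round 2: derive deriv(h,e) via R2 from deriv(h,d), link(d,e)
round 2: derive deriv(j,f) via R2 from deriv(j,a), link(a,f)
round 3: derive deriv(d,f) via R2 from deriv(d,a), link(a,f)

deriv(a,j)
deriv(b,d)
deriv(b,e)
deriv(c,h)
deriv(d,a)
deriv(d,b)
deriv(d,f)
deriv(d,j)
deriv(f,d)
deriv(f,e)
deriv(f,h)
deriv(h,d)
deriv(h,e)
deriv(j,a)
deriv(j,f)
deriv(j,h)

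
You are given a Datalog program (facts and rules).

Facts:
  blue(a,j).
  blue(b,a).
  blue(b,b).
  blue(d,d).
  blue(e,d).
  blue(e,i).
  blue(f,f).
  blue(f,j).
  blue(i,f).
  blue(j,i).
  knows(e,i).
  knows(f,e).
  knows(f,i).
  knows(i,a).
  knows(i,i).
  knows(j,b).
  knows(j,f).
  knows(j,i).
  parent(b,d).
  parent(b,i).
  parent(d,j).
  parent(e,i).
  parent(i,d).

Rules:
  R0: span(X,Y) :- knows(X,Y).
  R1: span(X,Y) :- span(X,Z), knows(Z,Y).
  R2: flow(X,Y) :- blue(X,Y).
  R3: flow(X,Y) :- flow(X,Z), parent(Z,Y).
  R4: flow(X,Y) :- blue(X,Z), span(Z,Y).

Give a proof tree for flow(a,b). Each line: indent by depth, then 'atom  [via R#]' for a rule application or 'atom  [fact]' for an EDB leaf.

round 1: derive span(e,i) via R0 from knows(e,i)
round 1: derive span(f,e) via R0 from knows(f,e)
round 1: derive span(f,i) via R0 from knows(f,i)
round 1: derive span(i,a) via R0 from knows(i,a)
round 1: derive span(i,i) via R0 from knows(i,i)
round 1: derive span(j,b) via R0 from knows(j,b)
round 1: derive span(j,f) via R0 from knows(j,f)
round 1: derive span(j,i) via R0 from knows(j,i)
round 1: derive flow(a,j) via R2 from blue(a,j)
round 1: derive flow(b,a) via R2 from blue(b,a)
round 1: derive flow(b,b) via R2 from blue(b,b)
round 1: derive flow(d,d) via R2 from blue(d,d)
round 1: derive flow(e,d) via R2 from blue(e,d)
round 1: derive flow(e,i) via R2 from blue(e,i)
round 1: derive flow(f,f) via R2 from blue(f,f)
round 1: derive flow(f,j) via R2 from blue(f,j)
round 1: derive flow(i,f) via R2 from blue(i,f)
round 1: derive flow(j,i) via R2 from blue(j,i)
round 2: derive span(e,a) via R1 from span(e,i), knows(i,a)
round 2: derive span(f,a) via R1 from span(f,i), knows(i,a)
round 2: derive span(j,a) via R1 from span(j,i), knows(i,a)
round 2: derive span(j,e) via R1 from span(j,f), knows(f,e)
round 2: derive flow(b,d) via R3 from flow(b,b), parent(b,d)
round 2: derive flow(b,i) via R3 from flow(b,b), parent(b,i)
round 2: derive flow(d,j) via R3 from flow(d,d), parent(d,j)
round 2: derive flow(e,j) via R3 from flow(e,d), parent(d,j)
round 2: derive flow(j,d) via R3 from flow(j,i), parent(i,d)
round 2: derive flow(a,b) via R4 from blue(a,j), span(j,b)
round 2: derive flow(a,f) via R4 from blue(a,j), span(j,f)
round 2: derive flow(a,i) via R4 from blue(a,j), span(j,i)
round 2: derive flow(e,a) via R4 from blue(e,i), span(i,a)
round 2: derive flow(f,b) via R4 from blue(f,j), span(j,b)
round 2: derive flow(f,e) via R4 from blue(f,f), span(f,e)
round 2: derive flow(f,i) via R4 from blue(f,f), span(f,i)
round 2: derive flow(i,e) via R4 from blue(i,f), span(f,e)
round 2: derive flow(i,i) via R4 from blue(i,f), span(f,i)
round 2: derive flow(j,a) via R4 from blue(j,i), span(i,a)
round 3: derive flow(a,d) via R3 from flow(a,b), parent(b,d)
round 3: derive flow(b,j) via R3 from flow(b,d), parent(d,j)
round 3: derive flow(f,d) via R3 from flow(f,b), parent(b,d)
round 3: derive flow(i,d) via R3 from flow(i,i), parent(i,d)
round 3: derive flow(j,j) via R3 from flow(j,d), parent(d,j)
round 3: derive flow(a,a) via R4 from blue(a,j), span(j,a)
round 3: derive flow(a,e) via R4 from blue(a,j), span(j,e)
round 3: derive flow(f,a) via R4 from blue(f,f), span(f,a)
round 3: derive flow(i,a) via R4 from blue(i,f), span(f,a)
round 4: derive flow(i,j) via R3 from flow(i,d), parent(d,j)

flow(a,b)  [via R4]
  blue(a,j)  [fact]
  span(j,b)  [via R0]
    knows(j,b)  [fact]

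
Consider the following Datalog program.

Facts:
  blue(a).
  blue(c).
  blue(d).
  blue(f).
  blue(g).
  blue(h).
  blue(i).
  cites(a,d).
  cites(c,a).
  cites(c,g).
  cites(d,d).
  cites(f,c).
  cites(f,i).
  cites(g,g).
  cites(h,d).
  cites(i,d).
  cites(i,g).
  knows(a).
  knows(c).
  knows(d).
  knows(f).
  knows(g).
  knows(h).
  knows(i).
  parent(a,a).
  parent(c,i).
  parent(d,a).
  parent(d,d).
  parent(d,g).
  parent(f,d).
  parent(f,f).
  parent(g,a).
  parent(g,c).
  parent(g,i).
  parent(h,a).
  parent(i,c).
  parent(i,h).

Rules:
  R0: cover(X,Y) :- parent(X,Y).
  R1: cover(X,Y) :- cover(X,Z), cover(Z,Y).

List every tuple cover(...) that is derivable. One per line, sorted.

cover(a,a)
cover(c,a)
cover(c,c)
cover(c,h)
cover(c,i)
cover(d,a)
cover(d,c)
cover(d,d)
cover(d,g)
cover(d,h)
cover(d,i)
cover(f,a)
cover(f,c)
cover(f,d)
cover(f,f)
cover(f,g)
cover(f,h)
cover(f,i)
cover(g,a)
cover(g,c)
cover(g,h)
cover(g,i)
cover(h,a)
cover(i,a)
cover(i,c)
cover(i,h)
cover(i,i)

round 1: derive cover(a,a) via R0 from parent(a,a)
round 1: derive cover(c,i) via R0 from parent(c,i)
round 1: derive cover(d,a) via R0 from parent(d,a)
round 1: derive cover(d,d) via R0 from parent(d,d)
round 1: derive cover(d,g) via R0 from parent(d,g)
round 1: derive cover(f,d) via R0 from parent(f,d)
round 1: derive cover(f,f) via R0 from parent(f,f)
round 1: derive cover(g,a) via R0 from parent(g,a)
round 1: derive cover(g,c) via R0 from parent(g,c)
round 1: derive cover(g,i) via R0 from parent(g,i)
round 1: derive cover(h,a) via R0 from parent(h,a)
round 1: derive cover(i,c) via R0 from parent(i,c)
round 1: derive cover(i,h) via R0 from parent(i,h)
round 2: derive cover(c,c) via R1 from cover(c,i), cover(i,c)
round 2: derive cover(c,h) via R1 from cover(c,i), cover(i,h)
round 2: derive cover(d,c) via R1 from cover(d,g), cover(g,c)
round 2: derive cover(d,i) via R1 from cover(d,g), cover(g,i)
round 2: derive cover(f,a) via R1 from cover(f,d), cover(d,a)
round 2: derive cover(f,g) via R1 from cover(f,d), cover(d,g)
round 2: derive cover(g,h) via R1 from cover(g,i), cover(i,h)
round 2: derive cover(i,a) via R1 from cover(i,h), cover(h,a)
round 2: derive cover(i,i) via R1 from cover(i,c), cover(c,i)
round 3: derive cover(c,a) via R1 from cover(c,h), cover(h,a)
round 3: derive cover(d,h) via R1 from cover(d,c), cover(c,h)
round 3: derive cover(f,c) via R1 from cover(f,d), cover(d,c)
round 3: derive cover(f,h) via R1 from cover(f,g), cover(g,h)
round 3: derive cover(f,i) via R1 from cover(f,d), cover(d,i)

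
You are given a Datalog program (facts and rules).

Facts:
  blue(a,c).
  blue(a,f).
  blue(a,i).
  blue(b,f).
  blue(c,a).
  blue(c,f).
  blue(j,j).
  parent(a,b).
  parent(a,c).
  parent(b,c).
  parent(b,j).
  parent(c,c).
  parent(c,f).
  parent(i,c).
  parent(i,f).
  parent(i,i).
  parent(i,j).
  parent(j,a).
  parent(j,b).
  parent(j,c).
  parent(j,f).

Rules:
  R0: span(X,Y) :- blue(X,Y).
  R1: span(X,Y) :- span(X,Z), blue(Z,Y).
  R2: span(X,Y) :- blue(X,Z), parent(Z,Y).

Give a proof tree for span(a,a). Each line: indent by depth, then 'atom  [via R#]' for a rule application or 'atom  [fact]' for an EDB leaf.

span(a,a)  [via R1]
  span(a,c)  [via R0]
    blue(a,c)  [fact]
  blue(c,a)  [fact]

round 1: derive span(a,c) via R0 from blue(a,c)
round 1: derive span(a,f) via R0 from blue(a,f)
round 1: derive span(a,i) via R0 from blue(a,i)
round 1: derive span(b,f) via R0 from blue(b,f)
round 1: derive span(c,a) via R0 from blue(c,a)
round 1: derive span(c,f) via R0 from blue(c,f)
round 1: derive span(j,j) via R0 from blue(j,j)
round 1: derive span(a,j) via R2 from blue(a,i), parent(i,j)
round 1: derive span(c,b) via R2 from blue(c,a), parent(a,b)
round 1: derive span(c,c) via R2 from blue(c,a), parent(a,c)
round 1: derive span(j,a) via R2 from blue(j,j), parent(j,a)
round 1: derive span(j,b) via R2 from blue(j,j), parent(j,b)
round 1: derive span(j,c) via R2 from blue(j,j), parent(j,c)
round 1: derive span(j,f) via R2 from blue(j,j), parent(j,f)
round 2: derive span(a,a) via R1 from span(a,c), blue(c,a)
round 2: derive span(c,i) via R1 from span(c,a), blue(a,i)
round 2: derive span(j,i) via R1 from span(j,a), blue(a,i)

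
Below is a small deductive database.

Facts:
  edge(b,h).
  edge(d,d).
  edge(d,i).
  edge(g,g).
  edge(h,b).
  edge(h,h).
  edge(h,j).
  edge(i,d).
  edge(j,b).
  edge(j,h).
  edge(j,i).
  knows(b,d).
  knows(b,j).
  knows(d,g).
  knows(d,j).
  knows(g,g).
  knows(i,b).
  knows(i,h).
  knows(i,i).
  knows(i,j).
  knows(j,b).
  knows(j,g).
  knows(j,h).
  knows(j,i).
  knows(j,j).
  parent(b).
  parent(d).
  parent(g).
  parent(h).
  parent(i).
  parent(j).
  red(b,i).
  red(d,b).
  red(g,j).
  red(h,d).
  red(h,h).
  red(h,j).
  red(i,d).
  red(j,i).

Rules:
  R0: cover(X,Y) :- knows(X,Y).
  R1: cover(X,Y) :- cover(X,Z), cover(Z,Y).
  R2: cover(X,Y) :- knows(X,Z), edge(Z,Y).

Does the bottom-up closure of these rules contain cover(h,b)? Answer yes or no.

no

round 1: derive cover(b,d) via R0 from knows(b,d)
round 1: derive cover(b,j) via R0 from knows(b,j)
round 1: derive cover(d,g) via R0 from knows(d,g)
round 1: derive cover(d,j) via R0 from knows(d,j)
round 1: derive cover(g,g) via R0 from knows(g,g)
round 1: derive cover(i,b) via R0 from knows(i,b)
round 1: derive cover(i,h) via R0 from knows(i,h)
round 1: derive cover(i,i) via R0 from knows(i,i)
round 1: derive cover(i,j) via R0 from knows(i,j)
round 1: derive cover(j,b) via R0 from knows(j,b)
round 1: derive cover(j,g) via R0 from knows(j,g)
round 1: derive cover(j,h) via R0 from knows(j,h)
round 1: derive cover(j,i) via R0 from knows(j,i)
round 1: derive cover(j,j) via R0 from knows(j,j)
round 1: derive cover(b,b) via R2 from knows(b,j), edge(j,b)
round 1: derive cover(b,h) via R2 from knows(b,j), edge(j,h)
round 1: derive cover(b,i) via R2 from knows(b,d), edge(d,i)
round 1: derive cover(d,b) via R2 from knows(d,j), edge(j,b)
round 1: derive cover(d,h) via R2 from knows(d,j), edge(j,h)
round 1: derive cover(d,i) via R2 from knows(d,j), edge(j,i)
round 1: derive cover(i,d) via R2 from knows(i,i), edge(i,d)
round 1: derive cover(j,d) via R2 from knows(j,i), edge(i,d)
round 2: derive cover(b,g) via R1 from cover(b,d), cover(d,g)
round 2: derive cover(d,d) via R1 from cover(d,b), cover(b,d)
round 2: derive cover(i,g) via R1 from cover(i,d), cover(d,g)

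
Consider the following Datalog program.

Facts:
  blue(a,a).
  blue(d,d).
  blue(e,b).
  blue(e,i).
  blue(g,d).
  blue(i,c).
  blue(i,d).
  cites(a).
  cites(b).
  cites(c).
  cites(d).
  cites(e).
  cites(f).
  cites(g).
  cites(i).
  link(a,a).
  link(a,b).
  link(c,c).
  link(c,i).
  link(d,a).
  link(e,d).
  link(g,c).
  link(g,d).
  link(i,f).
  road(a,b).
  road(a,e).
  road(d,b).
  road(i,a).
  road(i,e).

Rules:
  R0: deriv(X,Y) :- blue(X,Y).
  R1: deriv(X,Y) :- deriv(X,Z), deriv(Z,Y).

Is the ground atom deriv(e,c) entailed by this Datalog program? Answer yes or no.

yes

round 1: derive deriv(a,a) via R0 from blue(a,a)
round 1: derive deriv(d,d) via R0 from blue(d,d)
round 1: derive deriv(e,b) via R0 from blue(e,b)
round 1: derive deriv(e,i) via R0 from blue(e,i)
round 1: derive deriv(g,d) via R0 from blue(g,d)
round 1: derive deriv(i,c) via R0 from blue(i,c)
round 1: derive deriv(i,d) via R0 from blue(i,d)
round 2: derive deriv(e,c) via R1 from deriv(e,i), deriv(i,c)
round 2: derive deriv(e,d) via R1 from deriv(e,i), deriv(i,d)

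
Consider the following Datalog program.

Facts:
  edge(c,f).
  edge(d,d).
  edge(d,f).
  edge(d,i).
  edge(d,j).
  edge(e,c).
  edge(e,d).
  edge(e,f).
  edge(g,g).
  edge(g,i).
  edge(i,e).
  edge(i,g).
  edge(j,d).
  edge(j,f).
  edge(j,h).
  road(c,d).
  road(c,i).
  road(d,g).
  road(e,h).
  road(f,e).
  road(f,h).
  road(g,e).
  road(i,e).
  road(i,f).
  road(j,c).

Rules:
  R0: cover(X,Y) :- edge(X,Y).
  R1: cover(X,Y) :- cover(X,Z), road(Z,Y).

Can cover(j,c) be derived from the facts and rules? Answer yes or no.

round 1: derive cover(c,f) via R0 from edge(c,f)
round 1: derive cover(d,d) via R0 from edge(d,d)
round 1: derive cover(d,f) via R0 from edge(d,f)
round 1: derive cover(d,i) via R0 from edge(d,i)
round 1: derive cover(d,j) via R0 from edge(d,j)
round 1: derive cover(e,c) via R0 from edge(e,c)
round 1: derive cover(e,d) via R0 from edge(e,d)
round 1: derive cover(e,f) via R0 from edge(e,f)
round 1: derive cover(g,g) via R0 from edge(g,g)
round 1: derive cover(g,i) via R0 from edge(g,i)
round 1: derive cover(i,e) via R0 from edge(i,e)
round 1: derive cover(i,g) via R0 from edge(i,g)
round 1: derive cover(j,d) via R0 from edge(j,d)
round 1: derive cover(j,f) via R0 from edge(j,f)
round 1: derive cover(j,h) via R0 from edge(j,h)
round 2: derive cover(c,e) via R1 from cover(c,f), road(f,e)
round 2: derive cover(c,h) via R1 from cover(c,f), road(f,h)
round 2: derive cover(d,c) via R1 from cover(d,j), road(j,c)
round 2: derive cover(d,e) via R1 from cover(d,f), road(f,e)
round 2: derive cover(d,g) via R1 from cover(d,d), road(d,g)
round 2: derive cover(d,h) via R1 from cover(d,f), road(f,h)
round 2: derive cover(e,e) via R1 from cover(e,f), road(f,e)
round 2: derive cover(e,g) via R1 from cover(e,d), road(d,g)
round 2: derive cover(e,h) via R1 from cover(e,f), road(f,h)
round 2: derive cover(e,i) via R1 from cover(e,c), road(c,i)
round 2: derive cover(g,e) via R1 from cover(g,g), road(g,e)
round 2: derive cover(g,f) via R1 from cover(g,i), road(i,f)
round 2: derive cover(i,h) via R1 from cover(i,e), road(e,h)
round 2: derive cover(j,e) via R1 from cover(j,f), road(f,e)
round 2: derive cover(j,g) via R1 from cover(j,d), road(d,g)
round 3: derive cover(g,h) via R1 from cover(g,e), road(e,h)

no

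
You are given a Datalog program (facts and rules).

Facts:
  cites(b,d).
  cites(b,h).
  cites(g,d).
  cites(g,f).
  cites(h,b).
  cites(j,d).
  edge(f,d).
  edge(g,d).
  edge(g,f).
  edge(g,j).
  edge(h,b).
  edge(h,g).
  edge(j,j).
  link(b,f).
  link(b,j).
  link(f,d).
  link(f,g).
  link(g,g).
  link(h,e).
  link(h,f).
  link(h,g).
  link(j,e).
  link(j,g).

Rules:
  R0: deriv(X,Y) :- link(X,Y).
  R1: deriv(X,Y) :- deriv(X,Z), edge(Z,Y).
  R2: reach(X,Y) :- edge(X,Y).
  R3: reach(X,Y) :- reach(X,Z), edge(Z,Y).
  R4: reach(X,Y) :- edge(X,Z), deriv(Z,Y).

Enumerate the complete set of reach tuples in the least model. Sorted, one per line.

round 1: derive deriv(b,f) via R0 from link(b,f)
round 1: derive deriv(b,j) via R0 from link(b,j)
round 1: derive deriv(f,d) via R0 from link(f,d)
round 1: derive deriv(f,g) via R0 from link(f,g)
round 1: derive deriv(g,g) via R0 from link(g,g)
round 1: derive deriv(h,e) via R0 from link(h,e)
round 1: derive deriv(h,f) via R0 from link(h,f)
round 1: derive deriv(h,g) via R0 from link(h,g)
round 1: derive deriv(j,e) via R0 from link(j,e)
round 1: derive deriv(j,g) via R0 from link(j,g)
round 1: derive reach(f,d) via R2 from edge(f,d)
round 1: derive reach(g,d) via R2 from edge(g,d)
round 1: derive reach(g,f) via R2 from edge(g,f)
round 1: derive reach(g,j) via R2 from edge(g,j)
round 1: derive reach(h,b) via R2 from edge(h,b)
round 1: derive reach(h,g) via R2 from edge(h,g)
round 1: derive reach(j,j) via R2 from edge(j,j)
round 2: derive deriv(b,d) via R1 from deriv(b,f), edge(f,d)
round 2: derive deriv(f,f) via R1 from deriv(f,g), edge(g,f)
round 2: derive deriv(f,j) via R1 from deriv(f,g), edge(g,j)
round 2: derive deriv(g,d) via R1 from deriv(g,g), edge(g,d)
round 2: derive deriv(g,f) via R1 from deriv(g,g), edge(g,f)
round 2: derive deriv(g,j) via R1 from deriv(g,g), edge(g,j)
round 2: derive deriv(h,d) via R1 from deriv(h,f), edge(f,d)
round 2: derive deriv(h,j) via R1 from deriv(h,g), edge(g,j)
round 2: derive deriv(j,d) via R1 from deriv(j,g), edge(g,d)
round 2: derive deriv(j,f) via R1 from deriv(j,g), edge(g,f)
round 2: derive deriv(j,j) via R1 from deriv(j,g), edge(g,j)
round 2: derive reach(h,d) via R3 from reach(h,g), edge(g,d)
round 2: derive reach(h,f) via R3 from reach(h,g), edge(g,f)
round 2: derive reach(h,j) via R3 from reach(h,g), edge(g,j)
round 2: derive reach(g,e) via R4 from edge(g,j), deriv(j,e)
round 2: derive reach(g,g) via R4 from edge(g,f), deriv(f,g)
round 2: derive reach(j,e) via R4 from edge(j,j), deriv(j,e)
round 2: derive reach(j,g) via R4 from edge(j,j), deriv(j,g)
round 3: derive reach(j,d) via R3 from reach(j,g), edge(g,d)
round 3: derive reach(j,f) via R3 from reach(j,g), edge(g,f)

reach(f,d)
reach(g,d)
reach(g,e)
reach(g,f)
reach(g,g)
reach(g,j)
reach(h,b)
reach(h,d)
reach(h,f)
reach(h,g)
reach(h,j)
reach(j,d)
reach(j,e)
reach(j,f)
reach(j,g)
reach(j,j)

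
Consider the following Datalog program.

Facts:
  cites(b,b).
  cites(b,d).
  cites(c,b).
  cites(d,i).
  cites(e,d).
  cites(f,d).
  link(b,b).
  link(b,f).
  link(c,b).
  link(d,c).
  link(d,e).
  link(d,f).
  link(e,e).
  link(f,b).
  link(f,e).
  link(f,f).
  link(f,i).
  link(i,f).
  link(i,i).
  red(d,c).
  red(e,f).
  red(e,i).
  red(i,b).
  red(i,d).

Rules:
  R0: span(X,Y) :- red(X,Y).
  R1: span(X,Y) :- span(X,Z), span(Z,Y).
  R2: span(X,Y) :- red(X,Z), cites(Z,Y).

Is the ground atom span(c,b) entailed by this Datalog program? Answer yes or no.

round 1: derive span(d,c) via R0 from red(d,c)
round 1: derive span(e,f) via R0 from red(e,f)
round 1: derive span(e,i) via R0 from red(e,i)
round 1: derive span(i,b) via R0 from red(i,b)
round 1: derive span(i,d) via R0 from red(i,d)
round 1: derive span(d,b) via R2 from red(d,c), cites(c,b)
round 1: derive span(e,d) via R2 from red(e,f), cites(f,d)
round 1: derive span(i,i) via R2 from red(i,d), cites(d,i)
round 2: derive span(e,b) via R1 from span(e,d), span(d,b)
round 2: derive span(e,c) via R1 from span(e,d), span(d,c)
round 2: derive span(i,c) via R1 from span(i,d), span(d,c)

no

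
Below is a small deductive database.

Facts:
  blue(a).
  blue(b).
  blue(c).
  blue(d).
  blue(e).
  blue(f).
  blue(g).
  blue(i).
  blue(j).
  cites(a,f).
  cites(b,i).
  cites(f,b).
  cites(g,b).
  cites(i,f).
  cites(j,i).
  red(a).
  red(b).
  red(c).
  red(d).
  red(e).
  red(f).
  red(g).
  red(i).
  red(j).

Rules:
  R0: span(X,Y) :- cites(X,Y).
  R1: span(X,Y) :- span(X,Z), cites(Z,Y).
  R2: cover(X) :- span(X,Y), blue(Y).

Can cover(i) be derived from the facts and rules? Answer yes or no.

round 1: derive span(a,f) via R0 from cites(a,f)
round 1: derive span(b,i) via R0 from cites(b,i)
round 1: derive span(f,b) via R0 from cites(f,b)
round 1: derive span(g,b) via R0 from cites(g,b)
round 1: derive span(i,f) via R0 from cites(i,f)
round 1: derive span(j,i) via R0 from cites(j,i)
round 2: derive span(a,b) via R1 from span(a,f), cites(f,b)
round 2: derive span(b,f) via R1 from span(b,i), cites(i,f)
round 2: derive span(f,i) via R1 from span(f,b), cites(b,i)
round 2: derive span(g,i) via R1 from span(g,b), cites(b,i)
round 2: derive span(i,b) via R1 from span(i,f), cites(f,b)
round 2: derive span(j,f) via R1 from span(j,i), cites(i,f)
round 2: derive cover(a) via R2 from span(a,f), blue(f)
round 2: derive cover(b) via R2 from span(b,i), blue(i)
round 2: derive cover(f) via R2 from span(f,b), blue(b)
round 2: derive cover(g) via R2 from span(g,b), blue(b)
round 2: derive cover(i) via R2 from span(i,f), blue(f)
round 2: derive cover(j) via R2 from span(j,i), blue(i)
round 3: derive span(a,i) via R1 from span(a,b), cites(b,i)
round 3: derive span(b,b) via R1 from span(b,f), cites(f,b)
round 3: derive span(f,f) via R1 from span(f,i), cites(i,f)
round 3: derive span(g,f) via R1 from span(g,i), cites(i,f)
round 3: derive span(i,i) via R1 from span(i,b), cites(b,i)
round 3: derive span(j,b) via R1 from span(j,f), cites(f,b)

yes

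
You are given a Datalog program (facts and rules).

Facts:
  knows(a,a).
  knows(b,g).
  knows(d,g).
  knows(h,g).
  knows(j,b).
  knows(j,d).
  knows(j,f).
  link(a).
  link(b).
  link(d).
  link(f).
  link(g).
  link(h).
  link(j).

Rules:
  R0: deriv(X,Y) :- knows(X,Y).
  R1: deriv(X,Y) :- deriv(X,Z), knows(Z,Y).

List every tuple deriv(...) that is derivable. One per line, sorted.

deriv(a,a)
deriv(b,g)
deriv(d,g)
deriv(h,g)
deriv(j,b)
deriv(j,d)
deriv(j,f)
deriv(j,g)

round 1: derive deriv(a,a) via R0 from knows(a,a)
round 1: derive deriv(b,g) via R0 from knows(b,g)
round 1: derive deriv(d,g) via R0 from knows(d,g)
round 1: derive deriv(h,g) via R0 from knows(h,g)
round 1: derive deriv(j,b) via R0 from knows(j,b)
round 1: derive deriv(j,d) via R0 from knows(j,d)
round 1: derive deriv(j,f) via R0 from knows(j,f)
round 2: derive deriv(j,g) via R1 from deriv(j,b), knows(b,g)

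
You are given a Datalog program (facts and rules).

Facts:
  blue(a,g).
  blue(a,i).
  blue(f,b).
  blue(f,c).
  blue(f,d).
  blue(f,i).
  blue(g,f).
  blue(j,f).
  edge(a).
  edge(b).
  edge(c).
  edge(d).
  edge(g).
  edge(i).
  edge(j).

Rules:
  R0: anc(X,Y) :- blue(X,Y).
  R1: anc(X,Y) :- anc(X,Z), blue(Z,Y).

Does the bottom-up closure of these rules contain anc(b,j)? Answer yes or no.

no

round 1: derive anc(a,g) via R0 from blue(a,g)
round 1: derive anc(a,i) via R0 from blue(a,i)
round 1: derive anc(f,b) via R0 from blue(f,b)
round 1: derive anc(f,c) via R0 from blue(f,c)
round 1: derive anc(f,d) via R0 from blue(f,d)
round 1: derive anc(f,i) via R0 from blue(f,i)
round 1: derive anc(g,f) via R0 from blue(g,f)
round 1: derive anc(j,f) via R0 from blue(j,f)
round 2: derive anc(a,f) via R1 from anc(a,g), blue(g,f)
round 2: derive anc(g,b) via R1 from anc(g,f), blue(f,b)
round 2: derive anc(g,c) via R1 from anc(g,f), blue(f,c)
round 2: derive anc(g,d) via R1 from anc(g,f), blue(f,d)
round 2: derive anc(g,i) via R1 from anc(g,f), blue(f,i)
round 2: derive anc(j,b) via R1 from anc(j,f), blue(f,b)
round 2: derive anc(j,c) via R1 from anc(j,f), blue(f,c)
round 2: derive anc(j,d) via R1 from anc(j,f), blue(f,d)
round 2: derive anc(j,i) via R1 from anc(j,f), blue(f,i)
round 3: derive anc(a,b) via R1 from anc(a,f), blue(f,b)
round 3: derive anc(a,c) via R1 from anc(a,f), blue(f,c)
round 3: derive anc(a,d) via R1 from anc(a,f), blue(f,d)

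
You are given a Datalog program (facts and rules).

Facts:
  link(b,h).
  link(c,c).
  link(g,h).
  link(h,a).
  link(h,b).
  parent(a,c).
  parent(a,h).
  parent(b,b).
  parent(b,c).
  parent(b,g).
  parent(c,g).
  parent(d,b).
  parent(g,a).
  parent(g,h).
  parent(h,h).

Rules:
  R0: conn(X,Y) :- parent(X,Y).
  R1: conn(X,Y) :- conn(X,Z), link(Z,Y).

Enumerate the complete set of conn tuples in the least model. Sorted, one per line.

conn(a,a)
conn(a,b)
conn(a,c)
conn(a,h)
conn(b,a)
conn(b,b)
conn(b,c)
conn(b,g)
conn(b,h)
conn(c,a)
conn(c,b)
conn(c,g)
conn(c,h)
conn(d,a)
conn(d,b)
conn(d,h)
conn(g,a)
conn(g,b)
conn(g,h)
conn(h,a)
conn(h,b)
conn(h,h)

round 1: derive conn(a,c) via R0 from parent(a,c)
round 1: derive conn(a,h) via R0 from parent(a,h)
round 1: derive conn(b,b) via R0 from parent(b,b)
round 1: derive conn(b,c) via R0 from parent(b,c)
round 1: derive conn(b,g) via R0 from parent(b,g)
round 1: derive conn(c,g) via R0 from parent(c,g)
round 1: derive conn(d,b) via R0 from parent(d,b)
round 1: derive conn(g,a) via R0 from parent(g,a)
round 1: derive conn(g,h) via R0 from parent(g,h)
round 1: derive conn(h,h) via R0 from parent(h,h)
round 2: derive conn(a,a) via R1 from conn(a,h), link(h,a)
round 2: derive conn(a,b) via R1 from conn(a,h), link(h,b)
round 2: derive conn(b,h) via R1 from conn(b,b), link(b,h)
round 2: derive conn(c,h) via R1 from conn(c,g), link(g,h)
round 2: derive conn(d,h) via R1 from conn(d,b), link(b,h)
round 2: derive conn(g,b) via R1 from conn(g,h), link(h,b)
round 2: derive conn(h,a) via R1 from conn(h,h), link(h,a)
round 2: derive conn(h,b) via R1 from conn(h,h), link(h,b)
round 3: derive conn(b,a) via R1 from conn(b,h), link(h,a)
round 3: derive conn(c,a) via R1 from conn(c,h), link(h,a)
round 3: derive conn(c,b) via R1 from conn(c,h), link(h,b)
round 3: derive conn(d,a) via R1 from conn(d,h), link(h,a)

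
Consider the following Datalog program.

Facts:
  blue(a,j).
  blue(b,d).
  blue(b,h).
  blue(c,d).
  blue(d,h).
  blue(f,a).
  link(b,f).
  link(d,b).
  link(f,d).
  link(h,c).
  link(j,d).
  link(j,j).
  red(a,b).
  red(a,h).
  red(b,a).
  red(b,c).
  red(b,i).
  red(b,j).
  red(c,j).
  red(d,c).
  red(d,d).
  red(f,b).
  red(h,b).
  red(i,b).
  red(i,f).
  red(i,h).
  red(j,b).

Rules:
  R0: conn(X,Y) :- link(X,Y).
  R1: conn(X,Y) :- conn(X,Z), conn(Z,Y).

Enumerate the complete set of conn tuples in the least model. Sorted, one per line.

round 1: derive conn(b,f) via R0 from link(b,f)
round 1: derive conn(d,b) via R0 from link(d,b)
round 1: derive conn(f,d) via R0 from link(f,d)
round 1: derive conn(h,c) via R0 from link(h,c)
round 1: derive conn(j,d) via R0 from link(j,d)
round 1: derive conn(j,j) via R0 from link(j,j)
round 2: derive conn(b,d) via R1 from conn(b,f), conn(f,d)
round 2: derive conn(d,f) via R1 from conn(d,b), conn(b,f)
round 2: derive conn(f,b) via R1 from conn(f,d), conn(d,b)
round 2: derive conn(j,b) via R1 from conn(j,d), conn(d,b)
round 3: derive conn(b,b) via R1 from conn(b,d), conn(d,b)
round 3: derive conn(d,d) via R1 from conn(d,b), conn(b,d)
round 3: derive conn(f,f) via R1 from conn(f,b), conn(b,f)
round 3: derive conn(j,f) via R1 from conn(j,b), conn(b,f)

conn(b,b)
conn(b,d)
conn(b,f)
conn(d,b)
conn(d,d)
conn(d,f)
conn(f,b)
conn(f,d)
conn(f,f)
conn(h,c)
conn(j,b)
conn(j,d)
conn(j,f)
conn(j,j)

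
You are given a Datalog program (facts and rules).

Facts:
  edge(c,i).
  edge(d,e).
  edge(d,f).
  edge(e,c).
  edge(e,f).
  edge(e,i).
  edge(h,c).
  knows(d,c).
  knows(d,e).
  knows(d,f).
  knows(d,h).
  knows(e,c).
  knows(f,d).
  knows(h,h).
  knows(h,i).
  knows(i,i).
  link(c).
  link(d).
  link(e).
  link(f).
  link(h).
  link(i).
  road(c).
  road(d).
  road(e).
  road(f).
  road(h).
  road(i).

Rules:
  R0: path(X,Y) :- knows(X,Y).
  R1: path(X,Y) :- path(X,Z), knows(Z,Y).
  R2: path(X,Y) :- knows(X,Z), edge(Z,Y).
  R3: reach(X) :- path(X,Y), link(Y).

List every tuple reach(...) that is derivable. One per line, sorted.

reach(d)
reach(e)
reach(f)
reach(h)
reach(i)

round 1: derive path(d,c) via R0 from knows(d,c)
round 1: derive path(d,e) via R0 from knows(d,e)
round 1: derive path(d,f) via R0 from knows(d,f)
round 1: derive path(d,h) via R0 from knows(d,h)
round 1: derive path(e,c) via R0 from knows(e,c)
round 1: derive path(f,d) via R0 from knows(f,d)
round 1: derive path(h,h) via R0 from knows(h,h)
round 1: derive path(h,i) via R0 from knows(h,i)
round 1: derive path(i,i) via R0 from knows(i,i)
round 1: derive path(d,i) via R2 from knows(d,c), edge(c,i)
round 1: derive path(e,i) via R2 from knows(e,c), edge(c,i)
round 1: derive path(f,e) via R2 from knows(f,d), edge(d,e)
round 1: derive path(f,f) via R2 from knows(f,d), edge(d,f)
round 1: derive path(h,c) via R2 from knows(h,h), edge(h,c)
round 2: derive path(d,d) via R1 from path(d,f), knows(f,d)
round 2: derive path(f,c) via R1 from path(f,d), knows(d,c)
round 2: derive path(f,h) via R1 from path(f,d), knows(d,h)
round 2: derive reach(d) via R3 from path(d,c), link(c)
round 2: derive reach(e) via R3 from path(e,c), link(c)
round 2: derive reach(f) via R3 from path(f,d), link(d)
round 2: derive reach(h) via R3 from path(h,c), link(c)
round 2: derive reach(i) via R3 from path(i,i), link(i)
round 3: derive path(f,i) via R1 from path(f,h), knows(h,i)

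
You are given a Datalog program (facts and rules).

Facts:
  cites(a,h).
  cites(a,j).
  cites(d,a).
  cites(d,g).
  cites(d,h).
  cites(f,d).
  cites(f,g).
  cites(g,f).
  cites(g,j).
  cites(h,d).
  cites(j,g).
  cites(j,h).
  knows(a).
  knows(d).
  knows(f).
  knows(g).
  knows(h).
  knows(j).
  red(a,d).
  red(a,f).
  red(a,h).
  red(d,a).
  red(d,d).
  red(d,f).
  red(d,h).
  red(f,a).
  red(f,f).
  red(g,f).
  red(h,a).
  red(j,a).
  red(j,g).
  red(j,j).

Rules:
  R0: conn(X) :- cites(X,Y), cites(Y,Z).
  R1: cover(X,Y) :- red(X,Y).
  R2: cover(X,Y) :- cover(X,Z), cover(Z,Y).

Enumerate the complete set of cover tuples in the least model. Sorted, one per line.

cover(a,a)
cover(a,d)
cover(a,f)
cover(a,h)
cover(d,a)
cover(d,d)
cover(d,f)
cover(d,h)
cover(f,a)
cover(f,d)
cover(f,f)
cover(f,h)
cover(g,a)
cover(g,d)
cover(g,f)
cover(g,h)
cover(h,a)
cover(h,d)
cover(h,f)
cover(h,h)
cover(j,a)
cover(j,d)
cover(j,f)
cover(j,g)
cover(j,h)
cover(j,j)

round 1: derive cover(a,d) via R1 from red(a,d)
round 1: derive cover(a,f) via R1 from red(a,f)
round 1: derive cover(a,h) via R1 from red(a,h)
round 1: derive cover(d,a) via R1 from red(d,a)
round 1: derive cover(d,d) via R1 from red(d,d)
round 1: derive cover(d,f) via R1 from red(d,f)
round 1: derive cover(d,h) via R1 from red(d,h)
round 1: derive cover(f,a) via R1 from red(f,a)
round 1: derive cover(f,f) via R1 from red(f,f)
round 1: derive cover(g,f) via R1 from red(g,f)
round 1: derive cover(h,a) via R1 from red(h,a)
round 1: derive cover(j,a) via R1 from red(j,a)
round 1: derive cover(j,g) via R1 from red(j,g)
round 1: derive cover(j,j) via R1 from red(j,j)
round 2: derive cover(a,a) via R2 from cover(a,d), cover(d,a)
round 2: derive cover(f,d) via R2 from cover(f,a), cover(a,d)
round 2: derive cover(f,h) via R2 from cover(f,a), cover(a,h)
round 2: derive cover(g,a) via R2 from cover(g,f), cover(f,a)
round 2: derive cover(h,d) via R2 from cover(h,a), cover(a,d)
round 2: derive cover(h,f) via R2 from cover(h,a), cover(a,f)
round 2: derive cover(h,h) via R2 from cover(h,a), cover(a,h)
round 2: derive cover(j,d) via R2 from cover(j,a), cover(a,d)
round 2: derive cover(j,f) via R2 from cover(j,a), cover(a,f)
round 2: derive cover(j,h) via R2 from cover(j,a), cover(a,h)
round 3: derive cover(g,d) via R2 from cover(g,a), cover(a,d)
round 3: derive cover(g,h) via R2 from cover(g,a), cover(a,h)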